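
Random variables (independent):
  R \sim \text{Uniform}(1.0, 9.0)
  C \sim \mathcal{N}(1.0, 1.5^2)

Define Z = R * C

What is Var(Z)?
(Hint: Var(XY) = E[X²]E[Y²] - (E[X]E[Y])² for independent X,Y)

Var(XY) = E[X²]E[Y²] - (E[X]E[Y])²
E[R] = 5, Var(R) = 5.3333333
E[C] = 1, Var(C) = 2.25
E[R²] = 5.3333333 + 5² = 30.333333
E[C²] = 2.25 + 1² = 3.25
Var(Z) = 30.333333*3.25 - (5*1)²
= 98.583333 - 25 = 73.583333

73.583333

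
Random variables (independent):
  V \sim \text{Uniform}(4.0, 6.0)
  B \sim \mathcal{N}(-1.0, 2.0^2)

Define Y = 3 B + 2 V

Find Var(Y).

For independent RVs: Var(aX + bY) = a²Var(X) + b²Var(Y)
Var(V) = 0.33333333
Var(B) = 4
Var(Y) = 2²*0.33333333 + 3²*4
= 4*0.33333333 + 9*4 = 37.333333

37.333333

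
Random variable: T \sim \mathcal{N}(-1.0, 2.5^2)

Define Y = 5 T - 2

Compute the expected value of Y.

For Y = 5T - 2:
E[Y] = 5 * E[T] - 2
E[T] = -1.0 = -1
E[Y] = 5 * (-1) - 2 = -7

-7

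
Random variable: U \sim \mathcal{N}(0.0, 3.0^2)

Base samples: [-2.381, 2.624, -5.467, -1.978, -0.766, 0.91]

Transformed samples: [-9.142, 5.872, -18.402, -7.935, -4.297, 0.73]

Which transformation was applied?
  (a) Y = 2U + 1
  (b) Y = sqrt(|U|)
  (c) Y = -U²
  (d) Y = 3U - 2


Checking option (d) Y = 3U - 2:
  U = -2.381 -> Y = -9.142 ✓
  U = 2.624 -> Y = 5.872 ✓
  U = -5.467 -> Y = -18.402 ✓
All samples match this transformation.

(d) 3U - 2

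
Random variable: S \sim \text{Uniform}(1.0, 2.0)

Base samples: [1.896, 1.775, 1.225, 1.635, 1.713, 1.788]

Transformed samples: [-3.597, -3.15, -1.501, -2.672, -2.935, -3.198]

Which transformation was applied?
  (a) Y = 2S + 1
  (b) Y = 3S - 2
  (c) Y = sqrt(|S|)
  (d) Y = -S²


Checking option (d) Y = -S²:
  S = 1.896 -> Y = -3.597 ✓
  S = 1.775 -> Y = -3.15 ✓
  S = 1.225 -> Y = -1.501 ✓
All samples match this transformation.

(d) -S²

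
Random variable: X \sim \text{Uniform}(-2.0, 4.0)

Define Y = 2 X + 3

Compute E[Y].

For Y = 2X + 3:
E[Y] = 2 * E[X] + 3
E[X] = (-2 + 4)/2 = 1
E[Y] = 2 * 1 + 3 = 5

5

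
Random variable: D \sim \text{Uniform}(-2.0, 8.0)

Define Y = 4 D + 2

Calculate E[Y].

For Y = 4D + 2:
E[Y] = 4 * E[D] + 2
E[D] = (-2 + 8)/2 = 3
E[Y] = 4 * 3 + 2 = 14

14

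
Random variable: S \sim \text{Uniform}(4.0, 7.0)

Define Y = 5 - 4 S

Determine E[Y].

For Y = -4S + 5:
E[Y] = -4 * E[S] + 5
E[S] = (4 + 7)/2 = 5.5
E[Y] = -4 * 5.5 + 5 = -17

-17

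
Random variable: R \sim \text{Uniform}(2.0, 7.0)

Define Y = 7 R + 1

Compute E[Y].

For Y = 7R + 1:
E[Y] = 7 * E[R] + 1
E[R] = (2 + 7)/2 = 4.5
E[Y] = 7 * 4.5 + 1 = 32.5

32.5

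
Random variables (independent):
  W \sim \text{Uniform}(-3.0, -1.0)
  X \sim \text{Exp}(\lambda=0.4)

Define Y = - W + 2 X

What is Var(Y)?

For independent RVs: Var(aX + bY) = a²Var(X) + b²Var(Y)
Var(W) = 0.33333333
Var(X) = 6.25
Var(Y) = (-1)²*0.33333333 + 2²*6.25
= 1*0.33333333 + 4*6.25 = 25.333333

25.333333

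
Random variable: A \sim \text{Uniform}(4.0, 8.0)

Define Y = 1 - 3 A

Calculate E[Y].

For Y = -3A + 1:
E[Y] = -3 * E[A] + 1
E[A] = (4 + 8)/2 = 6
E[Y] = -3 * 6 + 1 = -17

-17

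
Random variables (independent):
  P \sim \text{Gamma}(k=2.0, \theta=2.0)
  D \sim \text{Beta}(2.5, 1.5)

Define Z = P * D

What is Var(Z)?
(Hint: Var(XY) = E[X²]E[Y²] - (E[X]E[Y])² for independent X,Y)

Var(XY) = E[X²]E[Y²] - (E[X]E[Y])²
E[P] = 4, Var(P) = 8
E[D] = 0.625, Var(D) = 0.046875
E[P²] = 8 + 4² = 24
E[D²] = 0.046875 + 0.625² = 0.4375
Var(Z) = 24*0.4375 - (4*0.625)²
= 10.5 - 6.25 = 4.25

4.25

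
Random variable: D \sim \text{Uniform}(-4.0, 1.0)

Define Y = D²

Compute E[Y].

Using E[X²] = Var(X) + (E[X])²:
E[D] = -1.5
Var(D) = (1 + 4)^2/12 = 2.0833333
E[D²] = 2.0833333 + (-1.5)² = 2.0833333 + 2.25 = 4.3333333

4.3333333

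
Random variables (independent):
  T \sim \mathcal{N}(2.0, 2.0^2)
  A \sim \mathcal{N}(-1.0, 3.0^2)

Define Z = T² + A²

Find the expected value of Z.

E[Z] = E[T²] + E[A²]
E[T²] = Var(T) + E[T]² = 4 + 4 = 8
E[A²] = Var(A) + E[A]² = 9 + 1 = 10
E[Z] = 8 + 10 = 18

18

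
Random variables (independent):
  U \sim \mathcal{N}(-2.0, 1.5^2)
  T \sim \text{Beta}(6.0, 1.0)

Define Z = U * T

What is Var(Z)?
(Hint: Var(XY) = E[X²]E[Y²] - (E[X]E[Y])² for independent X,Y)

Var(XY) = E[X²]E[Y²] - (E[X]E[Y])²
E[U] = -2, Var(U) = 2.25
E[T] = 0.85714286, Var(T) = 0.015306122
E[U²] = 2.25 + (-2)² = 6.25
E[T²] = 0.015306122 + 0.85714286² = 0.75
Var(Z) = 6.25*0.75 - (-2*0.85714286)²
= 4.6875 - 2.9387755 = 1.7487245

1.7487245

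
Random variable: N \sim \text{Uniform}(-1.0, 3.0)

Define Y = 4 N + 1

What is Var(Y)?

For Y = aN + b: Var(Y) = a² * Var(N)
Var(N) = (3 + 1)^2/12 = 1.3333333
Var(Y) = 4² * 1.3333333 = 16 * 1.3333333 = 21.333333

21.333333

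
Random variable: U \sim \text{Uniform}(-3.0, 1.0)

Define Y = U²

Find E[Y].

Using E[X²] = Var(X) + (E[X])²:
E[U] = -1
Var(U) = (1 + 3)^2/12 = 1.3333333
E[U²] = 1.3333333 + (-1)² = 1.3333333 + 1 = 2.3333333

2.3333333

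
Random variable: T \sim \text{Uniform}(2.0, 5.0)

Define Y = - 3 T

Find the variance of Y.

For Y = aT + b: Var(Y) = a² * Var(T)
Var(T) = (5 - 2)^2/12 = 0.75
Var(Y) = (-3)² * 0.75 = 9 * 0.75 = 6.75

6.75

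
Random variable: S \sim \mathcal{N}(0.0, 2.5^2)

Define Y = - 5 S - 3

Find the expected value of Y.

For Y = -5S - 3:
E[Y] = -5 * E[S] - 3
E[S] = 0.0 = 0
E[Y] = -5 * 0 - 3 = -3

-3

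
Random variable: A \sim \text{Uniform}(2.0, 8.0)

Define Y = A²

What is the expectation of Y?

Using E[X²] = Var(X) + (E[X])²:
E[A] = 5
Var(A) = (8 - 2)^2/12 = 3
E[A²] = 3 + 5² = 3 + 25 = 28

28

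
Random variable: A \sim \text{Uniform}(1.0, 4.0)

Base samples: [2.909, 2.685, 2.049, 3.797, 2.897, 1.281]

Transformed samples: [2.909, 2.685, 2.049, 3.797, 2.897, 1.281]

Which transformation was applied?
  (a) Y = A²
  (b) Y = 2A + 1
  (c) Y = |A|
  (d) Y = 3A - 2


Checking option (c) Y = |A|:
  A = 2.909 -> Y = 2.909 ✓
  A = 2.685 -> Y = 2.685 ✓
  A = 2.049 -> Y = 2.049 ✓
All samples match this transformation.

(c) |A|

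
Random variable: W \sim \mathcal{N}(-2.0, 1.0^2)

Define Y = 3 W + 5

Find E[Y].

For Y = 3W + 5:
E[Y] = 3 * E[W] + 5
E[W] = -2.0 = -2
E[Y] = 3 * (-2) + 5 = -1

-1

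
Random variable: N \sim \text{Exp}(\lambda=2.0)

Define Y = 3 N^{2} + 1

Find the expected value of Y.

E[Y] = 3*E[N²] + 1
E[N] = 0.5
E[N²] = Var(N) + (E[N])² = 0.25 + 0.25 = 0.5
E[Y] = 3*0.5 + 1 = 2.5

2.5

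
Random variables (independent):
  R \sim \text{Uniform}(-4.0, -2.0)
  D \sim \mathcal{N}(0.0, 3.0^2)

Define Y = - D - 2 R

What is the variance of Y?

For independent RVs: Var(aX + bY) = a²Var(X) + b²Var(Y)
Var(R) = 0.33333333
Var(D) = 9
Var(Y) = (-2)²*0.33333333 + (-1)²*9
= 4*0.33333333 + 1*9 = 10.333333

10.333333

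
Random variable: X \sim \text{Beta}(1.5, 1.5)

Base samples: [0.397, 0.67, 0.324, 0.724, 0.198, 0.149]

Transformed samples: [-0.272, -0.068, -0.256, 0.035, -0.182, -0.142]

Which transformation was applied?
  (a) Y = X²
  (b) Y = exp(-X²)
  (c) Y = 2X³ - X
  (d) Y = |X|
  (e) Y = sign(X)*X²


Checking option (c) Y = 2X³ - X:
  X = 0.397 -> Y = -0.272 ✓
  X = 0.67 -> Y = -0.068 ✓
  X = 0.324 -> Y = -0.256 ✓
All samples match this transformation.

(c) 2X³ - X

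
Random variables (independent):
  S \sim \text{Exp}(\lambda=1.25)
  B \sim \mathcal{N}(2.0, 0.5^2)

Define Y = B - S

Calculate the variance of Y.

For independent RVs: Var(aX + bY) = a²Var(X) + b²Var(Y)
Var(S) = 0.64
Var(B) = 0.25
Var(Y) = (-1)²*0.64 + 1²*0.25
= 1*0.64 + 1*0.25 = 0.89

0.89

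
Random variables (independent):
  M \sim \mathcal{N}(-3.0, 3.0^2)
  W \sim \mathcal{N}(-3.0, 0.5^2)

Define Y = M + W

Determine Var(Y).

For independent RVs: Var(aX + bY) = a²Var(X) + b²Var(Y)
Var(M) = 9
Var(W) = 0.25
Var(Y) = 1²*9 + 1²*0.25
= 1*9 + 1*0.25 = 9.25

9.25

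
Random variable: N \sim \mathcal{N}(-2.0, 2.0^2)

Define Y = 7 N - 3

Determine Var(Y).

For Y = aN + b: Var(Y) = a² * Var(N)
Var(N) = 2.0^2 = 4
Var(Y) = 7² * 4 = 49 * 4 = 196

196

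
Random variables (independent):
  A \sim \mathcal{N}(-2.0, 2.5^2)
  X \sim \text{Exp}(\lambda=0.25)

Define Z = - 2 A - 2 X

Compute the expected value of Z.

E[Z] = -2*E[A] - 2*E[X]
E[A] = -2
E[X] = 4
E[Z] = -2*(-2) - 2*4 = -4

-4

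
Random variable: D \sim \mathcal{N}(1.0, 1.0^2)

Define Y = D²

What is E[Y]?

E[D²] = Var(D) + (E[D])² = 1 + 1 = 2

2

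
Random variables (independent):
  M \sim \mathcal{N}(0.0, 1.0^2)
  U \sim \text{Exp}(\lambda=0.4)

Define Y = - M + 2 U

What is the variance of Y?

For independent RVs: Var(aX + bY) = a²Var(X) + b²Var(Y)
Var(M) = 1
Var(U) = 6.25
Var(Y) = (-1)²*1 + 2²*6.25
= 1*1 + 4*6.25 = 26

26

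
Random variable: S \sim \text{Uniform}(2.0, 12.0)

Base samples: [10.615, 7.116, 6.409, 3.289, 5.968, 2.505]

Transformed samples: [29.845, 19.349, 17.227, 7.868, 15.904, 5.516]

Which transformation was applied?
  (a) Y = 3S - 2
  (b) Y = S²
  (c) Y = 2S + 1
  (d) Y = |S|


Checking option (a) Y = 3S - 2:
  S = 10.615 -> Y = 29.845 ✓
  S = 7.116 -> Y = 19.349 ✓
  S = 6.409 -> Y = 17.227 ✓
All samples match this transformation.

(a) 3S - 2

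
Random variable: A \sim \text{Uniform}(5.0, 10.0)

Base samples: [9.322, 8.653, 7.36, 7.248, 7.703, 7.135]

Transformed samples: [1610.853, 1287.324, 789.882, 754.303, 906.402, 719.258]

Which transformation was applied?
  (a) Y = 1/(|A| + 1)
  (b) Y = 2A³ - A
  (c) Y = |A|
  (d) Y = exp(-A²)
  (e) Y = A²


Checking option (b) Y = 2A³ - A:
  A = 9.322 -> Y = 1610.853 ✓
  A = 8.653 -> Y = 1287.324 ✓
  A = 7.36 -> Y = 789.882 ✓
All samples match this transformation.

(b) 2A³ - A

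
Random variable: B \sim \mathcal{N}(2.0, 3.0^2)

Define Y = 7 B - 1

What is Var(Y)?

For Y = aB + b: Var(Y) = a² * Var(B)
Var(B) = 3.0^2 = 9
Var(Y) = 7² * 9 = 49 * 9 = 441

441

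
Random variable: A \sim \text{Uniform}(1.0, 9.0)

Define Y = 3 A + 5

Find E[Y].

For Y = 3A + 5:
E[Y] = 3 * E[A] + 5
E[A] = (1 + 9)/2 = 5
E[Y] = 3 * 5 + 5 = 20

20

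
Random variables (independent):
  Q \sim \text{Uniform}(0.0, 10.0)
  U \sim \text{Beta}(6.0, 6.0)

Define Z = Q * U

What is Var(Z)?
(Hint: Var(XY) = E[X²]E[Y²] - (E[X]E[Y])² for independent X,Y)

Var(XY) = E[X²]E[Y²] - (E[X]E[Y])²
E[Q] = 5, Var(Q) = 8.3333333
E[U] = 0.5, Var(U) = 0.019230769
E[Q²] = 8.3333333 + 5² = 33.333333
E[U²] = 0.019230769 + 0.5² = 0.26923077
Var(Z) = 33.333333*0.26923077 - (5*0.5)²
= 8.974359 - 6.25 = 2.724359

2.724359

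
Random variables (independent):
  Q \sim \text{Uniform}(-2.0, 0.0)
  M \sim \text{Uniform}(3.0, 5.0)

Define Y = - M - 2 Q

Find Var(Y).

For independent RVs: Var(aX + bY) = a²Var(X) + b²Var(Y)
Var(Q) = 0.33333333
Var(M) = 0.33333333
Var(Y) = (-2)²*0.33333333 + (-1)²*0.33333333
= 4*0.33333333 + 1*0.33333333 = 1.6666667

1.6666667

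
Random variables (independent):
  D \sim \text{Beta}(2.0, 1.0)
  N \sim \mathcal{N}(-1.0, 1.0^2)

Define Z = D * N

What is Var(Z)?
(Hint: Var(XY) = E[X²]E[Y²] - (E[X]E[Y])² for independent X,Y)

Var(XY) = E[X²]E[Y²] - (E[X]E[Y])²
E[D] = 0.66666667, Var(D) = 0.055555556
E[N] = -1, Var(N) = 1
E[D²] = 0.055555556 + 0.66666667² = 0.5
E[N²] = 1 + (-1)² = 2
Var(Z) = 0.5*2 - (0.66666667*(-1))²
= 1 - 0.44444444 = 0.55555556

0.55555556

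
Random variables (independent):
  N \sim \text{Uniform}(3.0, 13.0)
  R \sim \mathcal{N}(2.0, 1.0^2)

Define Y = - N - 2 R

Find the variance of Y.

For independent RVs: Var(aX + bY) = a²Var(X) + b²Var(Y)
Var(N) = 8.3333333
Var(R) = 1
Var(Y) = (-1)²*8.3333333 + (-2)²*1
= 1*8.3333333 + 4*1 = 12.333333

12.333333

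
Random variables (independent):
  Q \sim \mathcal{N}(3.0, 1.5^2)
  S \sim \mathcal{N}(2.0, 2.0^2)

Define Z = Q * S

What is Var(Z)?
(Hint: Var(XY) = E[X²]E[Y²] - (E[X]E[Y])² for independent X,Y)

Var(XY) = E[X²]E[Y²] - (E[X]E[Y])²
E[Q] = 3, Var(Q) = 2.25
E[S] = 2, Var(S) = 4
E[Q²] = 2.25 + 3² = 11.25
E[S²] = 4 + 2² = 8
Var(Z) = 11.25*8 - (3*2)²
= 90 - 36 = 54

54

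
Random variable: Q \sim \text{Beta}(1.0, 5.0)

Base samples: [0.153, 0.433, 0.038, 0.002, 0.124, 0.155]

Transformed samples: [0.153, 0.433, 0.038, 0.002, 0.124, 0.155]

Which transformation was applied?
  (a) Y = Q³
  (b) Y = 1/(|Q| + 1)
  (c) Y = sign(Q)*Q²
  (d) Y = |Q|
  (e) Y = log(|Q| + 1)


Checking option (d) Y = |Q|:
  Q = 0.153 -> Y = 0.153 ✓
  Q = 0.433 -> Y = 0.433 ✓
  Q = 0.038 -> Y = 0.038 ✓
All samples match this transformation.

(d) |Q|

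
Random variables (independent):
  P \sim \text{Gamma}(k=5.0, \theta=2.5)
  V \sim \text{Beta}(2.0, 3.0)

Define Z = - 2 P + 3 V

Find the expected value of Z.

E[Z] = -2*E[P] + 3*E[V]
E[P] = 12.5
E[V] = 0.4
E[Z] = -2*12.5 + 3*0.4 = -23.8

-23.8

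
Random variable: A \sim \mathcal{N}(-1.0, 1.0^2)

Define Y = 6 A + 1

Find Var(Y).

For Y = aA + b: Var(Y) = a² * Var(A)
Var(A) = 1.0^2 = 1
Var(Y) = 6² * 1 = 36 * 1 = 36

36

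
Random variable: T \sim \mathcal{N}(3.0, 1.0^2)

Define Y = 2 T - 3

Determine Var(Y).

For Y = aT + b: Var(Y) = a² * Var(T)
Var(T) = 1.0^2 = 1
Var(Y) = 2² * 1 = 4 * 1 = 4

4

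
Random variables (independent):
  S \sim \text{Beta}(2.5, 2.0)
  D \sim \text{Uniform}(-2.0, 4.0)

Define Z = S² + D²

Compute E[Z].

E[Z] = E[S²] + E[D²]
E[S²] = Var(S) + E[S]² = 0.044893378 + 0.30864198 = 0.35353535
E[D²] = Var(D) + E[D]² = 3 + 1 = 4
E[Z] = 0.35353535 + 4 = 4.3535354

4.3535354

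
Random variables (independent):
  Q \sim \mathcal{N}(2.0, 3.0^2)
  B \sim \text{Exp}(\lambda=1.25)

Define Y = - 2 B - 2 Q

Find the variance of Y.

For independent RVs: Var(aX + bY) = a²Var(X) + b²Var(Y)
Var(Q) = 9
Var(B) = 0.64
Var(Y) = (-2)²*9 + (-2)²*0.64
= 4*9 + 4*0.64 = 38.56

38.56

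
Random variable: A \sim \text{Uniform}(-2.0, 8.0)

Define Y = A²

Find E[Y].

E[A²] = Var(A) + (E[A])² = 8.3333333 + 9 = 17.333333

17.333333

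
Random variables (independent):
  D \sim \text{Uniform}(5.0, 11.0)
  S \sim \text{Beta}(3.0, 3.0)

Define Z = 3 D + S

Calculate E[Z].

E[Z] = 3*E[D] + 1*E[S]
E[D] = 8
E[S] = 0.5
E[Z] = 3*8 + 1*0.5 = 24.5

24.5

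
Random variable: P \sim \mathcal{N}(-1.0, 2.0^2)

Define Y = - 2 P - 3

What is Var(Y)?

For Y = aP + b: Var(Y) = a² * Var(P)
Var(P) = 2.0^2 = 4
Var(Y) = (-2)² * 4 = 4 * 4 = 16

16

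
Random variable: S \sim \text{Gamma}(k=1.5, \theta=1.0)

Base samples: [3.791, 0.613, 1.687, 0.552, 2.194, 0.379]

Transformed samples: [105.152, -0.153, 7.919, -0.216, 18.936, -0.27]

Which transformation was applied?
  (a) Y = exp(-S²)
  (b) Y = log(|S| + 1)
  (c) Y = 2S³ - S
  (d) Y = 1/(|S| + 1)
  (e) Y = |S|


Checking option (c) Y = 2S³ - S:
  S = 3.791 -> Y = 105.152 ✓
  S = 0.613 -> Y = -0.153 ✓
  S = 1.687 -> Y = 7.919 ✓
All samples match this transformation.

(c) 2S³ - S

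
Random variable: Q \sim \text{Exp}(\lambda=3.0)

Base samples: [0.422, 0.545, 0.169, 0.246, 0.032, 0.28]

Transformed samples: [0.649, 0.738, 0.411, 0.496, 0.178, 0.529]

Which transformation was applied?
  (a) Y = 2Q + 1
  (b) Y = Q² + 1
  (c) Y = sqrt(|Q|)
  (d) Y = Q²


Checking option (c) Y = sqrt(|Q|):
  Q = 0.422 -> Y = 0.649 ✓
  Q = 0.545 -> Y = 0.738 ✓
  Q = 0.169 -> Y = 0.411 ✓
All samples match this transformation.

(c) sqrt(|Q|)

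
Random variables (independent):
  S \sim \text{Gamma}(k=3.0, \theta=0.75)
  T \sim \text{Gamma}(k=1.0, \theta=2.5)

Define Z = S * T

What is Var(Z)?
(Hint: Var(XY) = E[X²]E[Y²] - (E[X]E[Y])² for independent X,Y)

Var(XY) = E[X²]E[Y²] - (E[X]E[Y])²
E[S] = 2.25, Var(S) = 1.6875
E[T] = 2.5, Var(T) = 6.25
E[S²] = 1.6875 + 2.25² = 6.75
E[T²] = 6.25 + 2.5² = 12.5
Var(Z) = 6.75*12.5 - (2.25*2.5)²
= 84.375 - 31.640625 = 52.734375

52.734375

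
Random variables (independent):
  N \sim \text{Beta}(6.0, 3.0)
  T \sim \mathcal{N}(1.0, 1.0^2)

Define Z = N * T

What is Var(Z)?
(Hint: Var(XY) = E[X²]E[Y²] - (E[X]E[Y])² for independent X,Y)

Var(XY) = E[X²]E[Y²] - (E[X]E[Y])²
E[N] = 0.66666667, Var(N) = 0.022222222
E[T] = 1, Var(T) = 1
E[N²] = 0.022222222 + 0.66666667² = 0.46666667
E[T²] = 1 + 1² = 2
Var(Z) = 0.46666667*2 - (0.66666667*1)²
= 0.93333333 - 0.44444444 = 0.48888889

0.48888889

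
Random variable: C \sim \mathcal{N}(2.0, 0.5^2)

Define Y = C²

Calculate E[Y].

Using E[X²] = Var(X) + (E[X])²:
E[C] = 2
Var(C) = 0.5^2 = 0.25
E[C²] = 0.25 + 2² = 0.25 + 4 = 4.25

4.25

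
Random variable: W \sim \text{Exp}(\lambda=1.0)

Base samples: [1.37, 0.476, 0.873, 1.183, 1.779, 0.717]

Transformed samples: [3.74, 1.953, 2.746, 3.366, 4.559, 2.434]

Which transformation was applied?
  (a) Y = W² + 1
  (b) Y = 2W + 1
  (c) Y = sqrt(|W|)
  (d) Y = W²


Checking option (b) Y = 2W + 1:
  W = 1.37 -> Y = 3.74 ✓
  W = 0.476 -> Y = 1.953 ✓
  W = 0.873 -> Y = 2.746 ✓
All samples match this transformation.

(b) 2W + 1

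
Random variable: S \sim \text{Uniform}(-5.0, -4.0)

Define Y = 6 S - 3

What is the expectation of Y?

For Y = 6S - 3:
E[Y] = 6 * E[S] - 3
E[S] = (-5 - 4)/2 = -4.5
E[Y] = 6 * (-4.5) - 3 = -30

-30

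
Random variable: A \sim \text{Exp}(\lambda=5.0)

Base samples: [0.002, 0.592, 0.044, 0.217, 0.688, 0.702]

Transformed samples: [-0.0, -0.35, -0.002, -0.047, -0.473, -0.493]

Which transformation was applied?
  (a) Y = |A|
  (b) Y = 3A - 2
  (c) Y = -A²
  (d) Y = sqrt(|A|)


Checking option (c) Y = -A²:
  A = 0.002 -> Y = -0.0 ✓
  A = 0.592 -> Y = -0.35 ✓
  A = 0.044 -> Y = -0.002 ✓
All samples match this transformation.

(c) -A²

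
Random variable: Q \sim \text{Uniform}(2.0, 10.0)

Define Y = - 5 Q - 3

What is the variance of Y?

For Y = aQ + b: Var(Y) = a² * Var(Q)
Var(Q) = (10 - 2)^2/12 = 5.3333333
Var(Y) = (-5)² * 5.3333333 = 25 * 5.3333333 = 133.33333

133.33333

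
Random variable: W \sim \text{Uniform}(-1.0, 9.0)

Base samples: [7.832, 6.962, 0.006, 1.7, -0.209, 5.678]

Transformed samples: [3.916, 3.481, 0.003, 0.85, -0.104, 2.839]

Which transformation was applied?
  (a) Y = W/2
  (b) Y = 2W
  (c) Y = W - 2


Checking option (a) Y = W/2:
  W = 7.832 -> Y = 3.916 ✓
  W = 6.962 -> Y = 3.481 ✓
  W = 0.006 -> Y = 0.003 ✓
All samples match this transformation.

(a) W/2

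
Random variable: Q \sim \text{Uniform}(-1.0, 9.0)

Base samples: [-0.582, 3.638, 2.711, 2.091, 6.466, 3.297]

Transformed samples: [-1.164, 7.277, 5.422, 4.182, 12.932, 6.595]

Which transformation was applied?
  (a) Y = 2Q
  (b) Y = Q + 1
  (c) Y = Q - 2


Checking option (a) Y = 2Q:
  Q = -0.582 -> Y = -1.164 ✓
  Q = 3.638 -> Y = 7.277 ✓
  Q = 2.711 -> Y = 5.422 ✓
All samples match this transformation.

(a) 2Q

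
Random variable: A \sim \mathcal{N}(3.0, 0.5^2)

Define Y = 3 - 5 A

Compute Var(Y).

For Y = aA + b: Var(Y) = a² * Var(A)
Var(A) = 0.5^2 = 0.25
Var(Y) = (-5)² * 0.25 = 25 * 0.25 = 6.25

6.25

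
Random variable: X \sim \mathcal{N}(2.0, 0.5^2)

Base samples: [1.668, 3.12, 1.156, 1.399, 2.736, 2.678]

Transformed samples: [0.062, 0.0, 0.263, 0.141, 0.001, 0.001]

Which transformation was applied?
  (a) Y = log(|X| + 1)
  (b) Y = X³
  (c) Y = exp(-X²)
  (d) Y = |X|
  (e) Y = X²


Checking option (c) Y = exp(-X²):
  X = 1.668 -> Y = 0.062 ✓
  X = 3.12 -> Y = 0.0 ✓
  X = 1.156 -> Y = 0.263 ✓
All samples match this transformation.

(c) exp(-X²)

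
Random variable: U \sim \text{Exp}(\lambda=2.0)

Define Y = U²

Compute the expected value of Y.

Using E[X²] = Var(X) + (E[X])²:
E[U] = 0.5
Var(U) = 1/2.0^2 = 0.25
E[U²] = 0.25 + 0.5² = 0.25 + 0.25 = 0.5

0.5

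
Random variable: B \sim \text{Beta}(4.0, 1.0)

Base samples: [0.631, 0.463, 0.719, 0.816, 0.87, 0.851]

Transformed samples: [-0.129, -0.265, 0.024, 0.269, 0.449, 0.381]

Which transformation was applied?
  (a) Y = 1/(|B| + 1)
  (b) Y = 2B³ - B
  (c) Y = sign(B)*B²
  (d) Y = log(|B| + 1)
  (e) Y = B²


Checking option (b) Y = 2B³ - B:
  B = 0.631 -> Y = -0.129 ✓
  B = 0.463 -> Y = -0.265 ✓
  B = 0.719 -> Y = 0.024 ✓
All samples match this transformation.

(b) 2B³ - B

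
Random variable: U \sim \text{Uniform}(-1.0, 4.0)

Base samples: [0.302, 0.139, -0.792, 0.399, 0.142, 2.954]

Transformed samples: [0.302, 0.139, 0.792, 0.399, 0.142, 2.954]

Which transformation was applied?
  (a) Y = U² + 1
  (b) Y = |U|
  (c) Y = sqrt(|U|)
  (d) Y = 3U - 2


Checking option (b) Y = |U|:
  U = 0.302 -> Y = 0.302 ✓
  U = 0.139 -> Y = 0.139 ✓
  U = -0.792 -> Y = 0.792 ✓
All samples match this transformation.

(b) |U|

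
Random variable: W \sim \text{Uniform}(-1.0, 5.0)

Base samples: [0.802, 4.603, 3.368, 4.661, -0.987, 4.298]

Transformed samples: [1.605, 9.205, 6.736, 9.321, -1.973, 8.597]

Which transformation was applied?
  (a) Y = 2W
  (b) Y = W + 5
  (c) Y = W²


Checking option (a) Y = 2W:
  W = 0.802 -> Y = 1.605 ✓
  W = 4.603 -> Y = 9.205 ✓
  W = 3.368 -> Y = 6.736 ✓
All samples match this transformation.

(a) 2W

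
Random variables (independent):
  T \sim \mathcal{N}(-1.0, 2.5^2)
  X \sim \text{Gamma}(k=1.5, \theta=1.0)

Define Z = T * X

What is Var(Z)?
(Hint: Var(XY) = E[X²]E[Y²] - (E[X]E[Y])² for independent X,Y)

Var(XY) = E[X²]E[Y²] - (E[X]E[Y])²
E[T] = -1, Var(T) = 6.25
E[X] = 1.5, Var(X) = 1.5
E[T²] = 6.25 + (-1)² = 7.25
E[X²] = 1.5 + 1.5² = 3.75
Var(Z) = 7.25*3.75 - (-1*1.5)²
= 27.1875 - 2.25 = 24.9375

24.9375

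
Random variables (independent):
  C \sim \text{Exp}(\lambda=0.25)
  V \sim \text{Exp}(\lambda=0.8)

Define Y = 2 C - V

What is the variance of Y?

For independent RVs: Var(aX + bY) = a²Var(X) + b²Var(Y)
Var(C) = 16
Var(V) = 1.5625
Var(Y) = 2²*16 + (-1)²*1.5625
= 4*16 + 1*1.5625 = 65.5625

65.5625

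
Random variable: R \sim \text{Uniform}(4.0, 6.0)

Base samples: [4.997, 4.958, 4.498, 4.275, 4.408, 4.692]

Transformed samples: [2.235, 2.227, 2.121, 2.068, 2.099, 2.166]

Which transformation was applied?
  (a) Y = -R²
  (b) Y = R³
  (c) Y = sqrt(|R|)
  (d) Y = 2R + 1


Checking option (c) Y = sqrt(|R|):
  R = 4.997 -> Y = 2.235 ✓
  R = 4.958 -> Y = 2.227 ✓
  R = 4.498 -> Y = 2.121 ✓
All samples match this transformation.

(c) sqrt(|R|)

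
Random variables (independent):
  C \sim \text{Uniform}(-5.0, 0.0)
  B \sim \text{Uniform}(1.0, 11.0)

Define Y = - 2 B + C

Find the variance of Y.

For independent RVs: Var(aX + bY) = a²Var(X) + b²Var(Y)
Var(C) = 2.0833333
Var(B) = 8.3333333
Var(Y) = 1²*2.0833333 + (-2)²*8.3333333
= 1*2.0833333 + 4*8.3333333 = 35.416667

35.416667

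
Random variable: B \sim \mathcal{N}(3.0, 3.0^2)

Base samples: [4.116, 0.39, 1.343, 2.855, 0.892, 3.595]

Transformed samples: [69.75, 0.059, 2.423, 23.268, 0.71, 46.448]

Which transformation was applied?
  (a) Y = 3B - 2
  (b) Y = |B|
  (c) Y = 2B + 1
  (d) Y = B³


Checking option (d) Y = B³:
  B = 4.116 -> Y = 69.75 ✓
  B = 0.39 -> Y = 0.059 ✓
  B = 1.343 -> Y = 2.423 ✓
All samples match this transformation.

(d) B³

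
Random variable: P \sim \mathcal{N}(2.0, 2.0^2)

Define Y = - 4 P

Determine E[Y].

For Y = -4P:
E[Y] = -4 * E[P]
E[P] = 2.0 = 2
E[Y] = -4 * 2 = -8

-8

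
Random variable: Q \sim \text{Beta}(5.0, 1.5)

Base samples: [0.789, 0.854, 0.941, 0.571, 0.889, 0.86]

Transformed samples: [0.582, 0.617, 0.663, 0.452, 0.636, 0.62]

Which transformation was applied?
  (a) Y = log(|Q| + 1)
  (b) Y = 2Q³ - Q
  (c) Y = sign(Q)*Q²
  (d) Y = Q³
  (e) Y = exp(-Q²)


Checking option (a) Y = log(|Q| + 1):
  Q = 0.789 -> Y = 0.582 ✓
  Q = 0.854 -> Y = 0.617 ✓
  Q = 0.941 -> Y = 0.663 ✓
All samples match this transformation.

(a) log(|Q| + 1)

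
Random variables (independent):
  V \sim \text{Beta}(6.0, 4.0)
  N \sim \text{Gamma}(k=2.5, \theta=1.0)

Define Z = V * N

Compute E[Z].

For independent RVs: E[XY] = E[X]*E[Y]
E[V] = 0.6
E[N] = 2.5
E[Z] = 0.6 * 2.5 = 1.5

1.5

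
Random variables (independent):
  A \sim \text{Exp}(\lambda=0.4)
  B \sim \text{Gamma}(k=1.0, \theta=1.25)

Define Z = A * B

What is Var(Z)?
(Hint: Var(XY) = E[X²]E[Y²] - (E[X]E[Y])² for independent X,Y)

Var(XY) = E[X²]E[Y²] - (E[X]E[Y])²
E[A] = 2.5, Var(A) = 6.25
E[B] = 1.25, Var(B) = 1.5625
E[A²] = 6.25 + 2.5² = 12.5
E[B²] = 1.5625 + 1.25² = 3.125
Var(Z) = 12.5*3.125 - (2.5*1.25)²
= 39.0625 - 9.765625 = 29.296875

29.296875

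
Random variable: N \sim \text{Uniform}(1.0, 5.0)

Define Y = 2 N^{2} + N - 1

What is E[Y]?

E[Y] = 2*E[N²] + 1*E[N] - 1
E[N] = 3
E[N²] = Var(N) + (E[N])² = 1.3333333 + 9 = 10.333333
E[Y] = 2*10.333333 + 1*3 - 1 = 22.666667

22.666667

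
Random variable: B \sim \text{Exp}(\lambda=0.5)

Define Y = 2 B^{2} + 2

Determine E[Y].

E[Y] = 2*E[B²] + 2
E[B] = 2
E[B²] = Var(B) + (E[B])² = 4 + 4 = 8
E[Y] = 2*8 + 2 = 18

18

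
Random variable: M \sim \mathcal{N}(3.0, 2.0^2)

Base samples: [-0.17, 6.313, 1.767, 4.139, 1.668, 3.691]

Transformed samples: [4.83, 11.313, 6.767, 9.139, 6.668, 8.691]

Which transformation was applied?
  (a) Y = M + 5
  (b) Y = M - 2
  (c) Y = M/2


Checking option (a) Y = M + 5:
  M = -0.17 -> Y = 4.83 ✓
  M = 6.313 -> Y = 11.313 ✓
  M = 1.767 -> Y = 6.767 ✓
All samples match this transformation.

(a) M + 5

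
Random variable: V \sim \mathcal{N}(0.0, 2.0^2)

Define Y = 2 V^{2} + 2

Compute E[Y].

E[Y] = 2*E[V²] + 2
E[V] = 0
E[V²] = Var(V) + (E[V])² = 4 + 0 = 4
E[Y] = 2*4 + 2 = 10

10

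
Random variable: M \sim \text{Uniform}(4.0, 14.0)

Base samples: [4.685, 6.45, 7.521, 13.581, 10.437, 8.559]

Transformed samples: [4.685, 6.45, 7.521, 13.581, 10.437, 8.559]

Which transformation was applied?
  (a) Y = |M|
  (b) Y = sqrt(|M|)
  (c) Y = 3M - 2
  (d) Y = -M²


Checking option (a) Y = |M|:
  M = 4.685 -> Y = 4.685 ✓
  M = 6.45 -> Y = 6.45 ✓
  M = 7.521 -> Y = 7.521 ✓
All samples match this transformation.

(a) |M|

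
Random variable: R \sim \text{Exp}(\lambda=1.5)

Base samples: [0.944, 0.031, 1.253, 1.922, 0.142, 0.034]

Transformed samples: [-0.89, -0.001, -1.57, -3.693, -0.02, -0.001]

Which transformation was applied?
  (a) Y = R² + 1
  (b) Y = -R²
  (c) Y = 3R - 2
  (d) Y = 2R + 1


Checking option (b) Y = -R²:
  R = 0.944 -> Y = -0.89 ✓
  R = 0.031 -> Y = -0.001 ✓
  R = 1.253 -> Y = -1.57 ✓
All samples match this transformation.

(b) -R²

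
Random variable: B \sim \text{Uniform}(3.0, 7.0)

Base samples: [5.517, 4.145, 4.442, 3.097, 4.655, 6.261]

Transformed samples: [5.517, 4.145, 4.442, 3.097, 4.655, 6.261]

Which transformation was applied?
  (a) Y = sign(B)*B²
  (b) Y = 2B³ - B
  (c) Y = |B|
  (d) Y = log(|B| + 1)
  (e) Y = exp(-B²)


Checking option (c) Y = |B|:
  B = 5.517 -> Y = 5.517 ✓
  B = 4.145 -> Y = 4.145 ✓
  B = 4.442 -> Y = 4.442 ✓
All samples match this transformation.

(c) |B|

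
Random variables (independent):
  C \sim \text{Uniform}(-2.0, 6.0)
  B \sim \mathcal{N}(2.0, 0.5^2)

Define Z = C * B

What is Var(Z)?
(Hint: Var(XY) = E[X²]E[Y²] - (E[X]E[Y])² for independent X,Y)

Var(XY) = E[X²]E[Y²] - (E[X]E[Y])²
E[C] = 2, Var(C) = 5.3333333
E[B] = 2, Var(B) = 0.25
E[C²] = 5.3333333 + 2² = 9.3333333
E[B²] = 0.25 + 2² = 4.25
Var(Z) = 9.3333333*4.25 - (2*2)²
= 39.666667 - 16 = 23.666667

23.666667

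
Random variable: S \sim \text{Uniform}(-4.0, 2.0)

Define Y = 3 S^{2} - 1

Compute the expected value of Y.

E[Y] = 3*E[S²] - 1
E[S] = -1
E[S²] = Var(S) + (E[S])² = 3 + 1 = 4
E[Y] = 3*4 - 1 = 11

11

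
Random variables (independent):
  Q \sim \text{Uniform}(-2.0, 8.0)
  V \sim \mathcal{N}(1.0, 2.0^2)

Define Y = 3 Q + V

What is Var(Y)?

For independent RVs: Var(aX + bY) = a²Var(X) + b²Var(Y)
Var(Q) = 8.3333333
Var(V) = 4
Var(Y) = 3²*8.3333333 + 1²*4
= 9*8.3333333 + 1*4 = 79

79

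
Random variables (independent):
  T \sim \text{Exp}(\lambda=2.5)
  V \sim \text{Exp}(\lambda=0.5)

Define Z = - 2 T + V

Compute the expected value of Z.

E[Z] = -2*E[T] + 1*E[V]
E[T] = 0.4
E[V] = 2
E[Z] = -2*0.4 + 1*2 = 1.2

1.2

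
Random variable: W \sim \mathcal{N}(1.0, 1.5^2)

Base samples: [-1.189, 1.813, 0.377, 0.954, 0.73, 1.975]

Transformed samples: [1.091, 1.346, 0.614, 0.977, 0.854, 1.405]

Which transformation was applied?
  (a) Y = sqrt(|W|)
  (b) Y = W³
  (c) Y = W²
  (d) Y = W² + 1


Checking option (a) Y = sqrt(|W|):
  W = -1.189 -> Y = 1.091 ✓
  W = 1.813 -> Y = 1.346 ✓
  W = 0.377 -> Y = 0.614 ✓
All samples match this transformation.

(a) sqrt(|W|)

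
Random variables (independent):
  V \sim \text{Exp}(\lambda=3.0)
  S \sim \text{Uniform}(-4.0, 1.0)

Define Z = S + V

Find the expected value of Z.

E[Z] = 1*E[V] + 1*E[S]
E[V] = 0.33333333
E[S] = -1.5
E[Z] = 1*0.33333333 + 1*(-1.5) = -1.1666667

-1.1666667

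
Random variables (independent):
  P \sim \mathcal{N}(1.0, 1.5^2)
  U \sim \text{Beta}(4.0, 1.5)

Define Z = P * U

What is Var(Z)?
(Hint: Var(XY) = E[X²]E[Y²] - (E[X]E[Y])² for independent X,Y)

Var(XY) = E[X²]E[Y²] - (E[X]E[Y])²
E[P] = 1, Var(P) = 2.25
E[U] = 0.72727273, Var(U) = 0.03051494
E[P²] = 2.25 + 1² = 3.25
E[U²] = 0.03051494 + 0.72727273² = 0.55944056
Var(Z) = 3.25*0.55944056 - (1*0.72727273)²
= 1.8181818 - 0.52892562 = 1.2892562

1.2892562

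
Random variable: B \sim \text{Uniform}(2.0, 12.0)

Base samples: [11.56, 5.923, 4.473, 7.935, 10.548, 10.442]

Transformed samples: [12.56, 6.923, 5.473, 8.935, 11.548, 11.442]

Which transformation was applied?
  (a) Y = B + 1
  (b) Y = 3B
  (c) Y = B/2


Checking option (a) Y = B + 1:
  B = 11.56 -> Y = 12.56 ✓
  B = 5.923 -> Y = 6.923 ✓
  B = 4.473 -> Y = 5.473 ✓
All samples match this transformation.

(a) B + 1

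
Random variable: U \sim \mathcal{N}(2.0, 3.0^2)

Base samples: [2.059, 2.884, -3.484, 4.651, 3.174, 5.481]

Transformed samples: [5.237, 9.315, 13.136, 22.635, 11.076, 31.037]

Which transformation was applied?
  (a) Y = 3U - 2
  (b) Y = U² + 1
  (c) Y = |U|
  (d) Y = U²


Checking option (b) Y = U² + 1:
  U = 2.059 -> Y = 5.237 ✓
  U = 2.884 -> Y = 9.315 ✓
  U = -3.484 -> Y = 13.136 ✓
All samples match this transformation.

(b) U² + 1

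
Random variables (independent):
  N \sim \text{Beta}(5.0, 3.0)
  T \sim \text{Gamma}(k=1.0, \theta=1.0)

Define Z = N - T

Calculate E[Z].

E[Z] = 1*E[N] - 1*E[T]
E[N] = 0.625
E[T] = 1
E[Z] = 1*0.625 - 1*1 = -0.375

-0.375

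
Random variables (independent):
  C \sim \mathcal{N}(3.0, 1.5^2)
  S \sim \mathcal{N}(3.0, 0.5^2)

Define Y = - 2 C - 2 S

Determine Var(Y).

For independent RVs: Var(aX + bY) = a²Var(X) + b²Var(Y)
Var(C) = 2.25
Var(S) = 0.25
Var(Y) = (-2)²*2.25 + (-2)²*0.25
= 4*2.25 + 4*0.25 = 10

10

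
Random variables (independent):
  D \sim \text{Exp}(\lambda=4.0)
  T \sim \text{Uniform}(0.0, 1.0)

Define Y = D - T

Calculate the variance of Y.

For independent RVs: Var(aX + bY) = a²Var(X) + b²Var(Y)
Var(D) = 0.0625
Var(T) = 0.083333333
Var(Y) = 1²*0.0625 + (-1)²*0.083333333
= 1*0.0625 + 1*0.083333333 = 0.14583333

0.14583333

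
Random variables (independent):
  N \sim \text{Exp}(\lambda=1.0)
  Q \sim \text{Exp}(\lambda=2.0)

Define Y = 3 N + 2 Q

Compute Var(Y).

For independent RVs: Var(aX + bY) = a²Var(X) + b²Var(Y)
Var(N) = 1
Var(Q) = 0.25
Var(Y) = 3²*1 + 2²*0.25
= 9*1 + 4*0.25 = 10

10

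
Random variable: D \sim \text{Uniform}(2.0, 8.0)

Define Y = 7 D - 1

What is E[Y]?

For Y = 7D - 1:
E[Y] = 7 * E[D] - 1
E[D] = (2 + 8)/2 = 5
E[Y] = 7 * 5 - 1 = 34

34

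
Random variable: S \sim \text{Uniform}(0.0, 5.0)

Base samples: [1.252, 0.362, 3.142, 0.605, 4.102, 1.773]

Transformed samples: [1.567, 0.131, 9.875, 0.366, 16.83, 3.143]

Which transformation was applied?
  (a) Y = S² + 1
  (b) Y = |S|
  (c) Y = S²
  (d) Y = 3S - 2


Checking option (c) Y = S²:
  S = 1.252 -> Y = 1.567 ✓
  S = 0.362 -> Y = 0.131 ✓
  S = 3.142 -> Y = 9.875 ✓
All samples match this transformation.

(c) S²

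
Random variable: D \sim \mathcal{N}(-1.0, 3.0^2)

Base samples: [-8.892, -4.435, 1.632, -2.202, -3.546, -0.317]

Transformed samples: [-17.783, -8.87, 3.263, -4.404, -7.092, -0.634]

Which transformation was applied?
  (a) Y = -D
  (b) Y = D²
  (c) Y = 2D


Checking option (c) Y = 2D:
  D = -8.892 -> Y = -17.783 ✓
  D = -4.435 -> Y = -8.87 ✓
  D = 1.632 -> Y = 3.263 ✓
All samples match this transformation.

(c) 2D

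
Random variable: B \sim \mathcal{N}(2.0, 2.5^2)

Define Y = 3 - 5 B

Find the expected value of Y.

For Y = -5B + 3:
E[Y] = -5 * E[B] + 3
E[B] = 2.0 = 2
E[Y] = -5 * 2 + 3 = -7

-7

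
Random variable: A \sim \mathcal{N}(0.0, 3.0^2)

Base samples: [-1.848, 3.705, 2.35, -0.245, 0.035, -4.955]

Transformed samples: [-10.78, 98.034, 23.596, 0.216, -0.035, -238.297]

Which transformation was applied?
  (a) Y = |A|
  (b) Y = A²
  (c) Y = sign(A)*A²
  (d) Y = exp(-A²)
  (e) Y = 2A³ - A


Checking option (e) Y = 2A³ - A:
  A = -1.848 -> Y = -10.78 ✓
  A = 3.705 -> Y = 98.034 ✓
  A = 2.35 -> Y = 23.596 ✓
All samples match this transformation.

(e) 2A³ - A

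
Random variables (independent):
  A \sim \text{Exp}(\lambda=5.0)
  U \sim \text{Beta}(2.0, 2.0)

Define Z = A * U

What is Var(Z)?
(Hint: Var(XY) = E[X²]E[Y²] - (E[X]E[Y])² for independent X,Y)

Var(XY) = E[X²]E[Y²] - (E[X]E[Y])²
E[A] = 0.2, Var(A) = 0.04
E[U] = 0.5, Var(U) = 0.05
E[A²] = 0.04 + 0.2² = 0.08
E[U²] = 0.05 + 0.5² = 0.3
Var(Z) = 0.08*0.3 - (0.2*0.5)²
= 0.024 - 0.01 = 0.014

0.014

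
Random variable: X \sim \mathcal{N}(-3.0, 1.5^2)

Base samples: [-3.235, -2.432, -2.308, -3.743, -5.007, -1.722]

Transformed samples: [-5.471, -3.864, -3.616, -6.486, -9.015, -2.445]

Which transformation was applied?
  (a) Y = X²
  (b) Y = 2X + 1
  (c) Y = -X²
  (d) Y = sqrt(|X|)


Checking option (b) Y = 2X + 1:
  X = -3.235 -> Y = -5.471 ✓
  X = -2.432 -> Y = -3.864 ✓
  X = -2.308 -> Y = -3.616 ✓
All samples match this transformation.

(b) 2X + 1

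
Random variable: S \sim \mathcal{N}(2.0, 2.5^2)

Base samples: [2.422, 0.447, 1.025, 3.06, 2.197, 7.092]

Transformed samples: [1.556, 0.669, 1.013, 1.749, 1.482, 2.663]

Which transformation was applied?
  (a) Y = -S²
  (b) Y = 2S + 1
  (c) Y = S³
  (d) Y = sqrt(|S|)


Checking option (d) Y = sqrt(|S|):
  S = 2.422 -> Y = 1.556 ✓
  S = 0.447 -> Y = 0.669 ✓
  S = 1.025 -> Y = 1.013 ✓
All samples match this transformation.

(d) sqrt(|S|)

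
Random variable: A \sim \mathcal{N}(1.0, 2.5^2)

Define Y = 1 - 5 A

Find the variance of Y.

For Y = aA + b: Var(Y) = a² * Var(A)
Var(A) = 2.5^2 = 6.25
Var(Y) = (-5)² * 6.25 = 25 * 6.25 = 156.25

156.25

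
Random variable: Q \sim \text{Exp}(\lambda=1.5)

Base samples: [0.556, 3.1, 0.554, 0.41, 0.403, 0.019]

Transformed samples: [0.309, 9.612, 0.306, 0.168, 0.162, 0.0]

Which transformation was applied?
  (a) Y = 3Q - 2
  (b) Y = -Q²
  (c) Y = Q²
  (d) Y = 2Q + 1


Checking option (c) Y = Q²:
  Q = 0.556 -> Y = 0.309 ✓
  Q = 3.1 -> Y = 9.612 ✓
  Q = 0.554 -> Y = 0.306 ✓
All samples match this transformation.

(c) Q²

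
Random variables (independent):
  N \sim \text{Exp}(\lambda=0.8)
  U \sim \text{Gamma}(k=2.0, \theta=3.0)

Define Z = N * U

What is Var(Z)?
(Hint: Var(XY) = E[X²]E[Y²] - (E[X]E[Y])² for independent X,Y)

Var(XY) = E[X²]E[Y²] - (E[X]E[Y])²
E[N] = 1.25, Var(N) = 1.5625
E[U] = 6, Var(U) = 18
E[N²] = 1.5625 + 1.25² = 3.125
E[U²] = 18 + 6² = 54
Var(Z) = 3.125*54 - (1.25*6)²
= 168.75 - 56.25 = 112.5

112.5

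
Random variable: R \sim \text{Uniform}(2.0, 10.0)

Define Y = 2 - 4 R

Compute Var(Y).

For Y = aR + b: Var(Y) = a² * Var(R)
Var(R) = (10 - 2)^2/12 = 5.3333333
Var(Y) = (-4)² * 5.3333333 = 16 * 5.3333333 = 85.333333

85.333333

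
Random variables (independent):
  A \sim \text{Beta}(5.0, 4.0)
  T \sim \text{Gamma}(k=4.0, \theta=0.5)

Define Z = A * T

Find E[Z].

For independent RVs: E[XY] = E[X]*E[Y]
E[A] = 0.55555556
E[T] = 2
E[Z] = 0.55555556 * 2 = 1.1111111

1.1111111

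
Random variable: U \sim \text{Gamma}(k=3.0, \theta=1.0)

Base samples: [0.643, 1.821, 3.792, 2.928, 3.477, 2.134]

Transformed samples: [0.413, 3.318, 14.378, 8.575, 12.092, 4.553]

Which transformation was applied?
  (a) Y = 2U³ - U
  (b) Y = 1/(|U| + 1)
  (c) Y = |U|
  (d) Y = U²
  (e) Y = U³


Checking option (d) Y = U²:
  U = 0.643 -> Y = 0.413 ✓
  U = 1.821 -> Y = 3.318 ✓
  U = 3.792 -> Y = 14.378 ✓
All samples match this transformation.

(d) U²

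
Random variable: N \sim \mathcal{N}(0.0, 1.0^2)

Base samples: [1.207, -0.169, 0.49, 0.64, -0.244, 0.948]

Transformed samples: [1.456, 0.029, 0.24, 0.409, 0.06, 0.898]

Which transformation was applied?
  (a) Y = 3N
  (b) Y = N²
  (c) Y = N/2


Checking option (b) Y = N²:
  N = 1.207 -> Y = 1.456 ✓
  N = -0.169 -> Y = 0.029 ✓
  N = 0.49 -> Y = 0.24 ✓
All samples match this transformation.

(b) N²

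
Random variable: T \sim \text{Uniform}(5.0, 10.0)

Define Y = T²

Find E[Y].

Using E[X²] = Var(X) + (E[X])²:
E[T] = 7.5
Var(T) = (10 - 5)^2/12 = 2.0833333
E[T²] = 2.0833333 + 7.5² = 2.0833333 + 56.25 = 58.333333

58.333333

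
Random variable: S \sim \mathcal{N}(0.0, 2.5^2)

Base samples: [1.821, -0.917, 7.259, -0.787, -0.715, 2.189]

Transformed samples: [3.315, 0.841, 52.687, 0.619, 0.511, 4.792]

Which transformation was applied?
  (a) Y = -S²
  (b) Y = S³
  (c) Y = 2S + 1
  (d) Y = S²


Checking option (d) Y = S²:
  S = 1.821 -> Y = 3.315 ✓
  S = -0.917 -> Y = 0.841 ✓
  S = 7.259 -> Y = 52.687 ✓
All samples match this transformation.

(d) S²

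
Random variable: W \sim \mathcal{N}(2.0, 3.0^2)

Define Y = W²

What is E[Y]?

Using E[X²] = Var(X) + (E[X])²:
E[W] = 2
Var(W) = 3.0^2 = 9
E[W²] = 9 + 2² = 9 + 4 = 13

13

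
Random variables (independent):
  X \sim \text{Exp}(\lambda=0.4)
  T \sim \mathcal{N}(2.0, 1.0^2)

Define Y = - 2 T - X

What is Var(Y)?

For independent RVs: Var(aX + bY) = a²Var(X) + b²Var(Y)
Var(X) = 6.25
Var(T) = 1
Var(Y) = (-1)²*6.25 + (-2)²*1
= 1*6.25 + 4*1 = 10.25

10.25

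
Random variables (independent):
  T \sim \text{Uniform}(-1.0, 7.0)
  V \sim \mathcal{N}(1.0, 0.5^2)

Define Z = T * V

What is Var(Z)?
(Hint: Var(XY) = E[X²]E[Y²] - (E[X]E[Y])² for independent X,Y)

Var(XY) = E[X²]E[Y²] - (E[X]E[Y])²
E[T] = 3, Var(T) = 5.3333333
E[V] = 1, Var(V) = 0.25
E[T²] = 5.3333333 + 3² = 14.333333
E[V²] = 0.25 + 1² = 1.25
Var(Z) = 14.333333*1.25 - (3*1)²
= 17.916667 - 9 = 8.9166667

8.9166667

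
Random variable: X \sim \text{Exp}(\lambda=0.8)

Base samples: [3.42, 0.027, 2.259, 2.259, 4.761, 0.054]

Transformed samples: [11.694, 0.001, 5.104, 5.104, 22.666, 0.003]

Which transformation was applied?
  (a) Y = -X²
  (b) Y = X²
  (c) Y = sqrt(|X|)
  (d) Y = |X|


Checking option (b) Y = X²:
  X = 3.42 -> Y = 11.694 ✓
  X = 0.027 -> Y = 0.001 ✓
  X = 2.259 -> Y = 5.104 ✓
All samples match this transformation.

(b) X²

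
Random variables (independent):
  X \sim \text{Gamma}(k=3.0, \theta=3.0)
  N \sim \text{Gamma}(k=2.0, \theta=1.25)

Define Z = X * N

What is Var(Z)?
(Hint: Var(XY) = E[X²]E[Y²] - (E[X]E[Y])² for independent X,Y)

Var(XY) = E[X²]E[Y²] - (E[X]E[Y])²
E[X] = 9, Var(X) = 27
E[N] = 2.5, Var(N) = 3.125
E[X²] = 27 + 9² = 108
E[N²] = 3.125 + 2.5² = 9.375
Var(Z) = 108*9.375 - (9*2.5)²
= 1012.5 - 506.25 = 506.25

506.25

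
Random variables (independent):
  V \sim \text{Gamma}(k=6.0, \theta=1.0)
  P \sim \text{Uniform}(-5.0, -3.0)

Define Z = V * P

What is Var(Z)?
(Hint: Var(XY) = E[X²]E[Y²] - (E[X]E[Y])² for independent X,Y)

Var(XY) = E[X²]E[Y²] - (E[X]E[Y])²
E[V] = 6, Var(V) = 6
E[P] = -4, Var(P) = 0.33333333
E[V²] = 6 + 6² = 42
E[P²] = 0.33333333 + (-4)² = 16.333333
Var(Z) = 42*16.333333 - (6*(-4))²
= 686 - 576 = 110

110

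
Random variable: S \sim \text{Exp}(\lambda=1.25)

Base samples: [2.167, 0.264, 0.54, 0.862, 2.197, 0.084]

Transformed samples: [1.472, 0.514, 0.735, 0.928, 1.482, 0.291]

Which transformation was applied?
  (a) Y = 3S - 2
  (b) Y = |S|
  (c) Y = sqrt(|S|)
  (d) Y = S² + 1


Checking option (c) Y = sqrt(|S|):
  S = 2.167 -> Y = 1.472 ✓
  S = 0.264 -> Y = 0.514 ✓
  S = 0.54 -> Y = 0.735 ✓
All samples match this transformation.

(c) sqrt(|S|)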